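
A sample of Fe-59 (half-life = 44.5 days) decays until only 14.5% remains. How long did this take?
t = t½ × log₂(N₀/N) = 124 days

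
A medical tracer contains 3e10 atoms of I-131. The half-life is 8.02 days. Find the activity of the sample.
A = λN = 2.593e9 decays/day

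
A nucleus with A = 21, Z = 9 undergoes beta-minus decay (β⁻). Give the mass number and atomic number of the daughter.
Daughter: A = 21, Z = 10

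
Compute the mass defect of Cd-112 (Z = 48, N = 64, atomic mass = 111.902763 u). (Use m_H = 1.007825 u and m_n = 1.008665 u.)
Δm = Z·m_H + N·m_n − M = 1.027 u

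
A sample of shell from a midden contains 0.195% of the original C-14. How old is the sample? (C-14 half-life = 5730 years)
Age = t½ × log₂(1/ratio) = 51580 years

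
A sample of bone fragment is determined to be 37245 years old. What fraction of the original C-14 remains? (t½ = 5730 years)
N/N₀ = (1/2)^(t/t½) = 0.01105 = 1.1%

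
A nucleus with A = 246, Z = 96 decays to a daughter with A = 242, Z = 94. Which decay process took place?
ΔA = -4, ΔZ = -2 ⇒ alpha decay (α)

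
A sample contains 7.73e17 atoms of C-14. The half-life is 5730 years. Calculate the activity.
A = λN = 9.351e13 decays/year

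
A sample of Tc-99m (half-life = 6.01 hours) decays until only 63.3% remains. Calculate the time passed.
t = t½ × log₂(N₀/N) = 3.965 hours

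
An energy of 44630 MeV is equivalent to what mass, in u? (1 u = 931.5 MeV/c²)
m = E/c² = 47.91 u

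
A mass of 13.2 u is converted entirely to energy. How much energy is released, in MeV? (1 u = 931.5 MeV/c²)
E = mc² = 12300 MeV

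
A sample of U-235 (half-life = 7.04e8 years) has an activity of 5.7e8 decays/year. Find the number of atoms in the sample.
N = A/λ = 5.789e17 atoms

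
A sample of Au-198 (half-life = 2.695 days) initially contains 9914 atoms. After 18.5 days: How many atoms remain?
N = N₀(1/2)^(t/t½) = 85.08 atoms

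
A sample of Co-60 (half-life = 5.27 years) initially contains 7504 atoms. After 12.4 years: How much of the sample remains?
N = N₀(1/2)^(t/t½) = 1469 atoms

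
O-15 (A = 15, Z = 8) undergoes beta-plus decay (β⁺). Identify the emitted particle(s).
β⁺: positron (e⁺) + neutrino (νₑ)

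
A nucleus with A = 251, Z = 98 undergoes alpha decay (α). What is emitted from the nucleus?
α particle = ⁴₂He (2 protons + 2 neutrons)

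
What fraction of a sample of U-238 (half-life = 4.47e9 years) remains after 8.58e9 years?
N/N₀ = (1/2)^(t/t½) = 0.2644 = 26.4%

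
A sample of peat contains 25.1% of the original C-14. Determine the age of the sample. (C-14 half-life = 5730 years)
Age = t½ × log₂(1/ratio) = 11430 years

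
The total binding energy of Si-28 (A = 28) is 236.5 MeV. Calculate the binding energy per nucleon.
B.E./A = 236.5/28 = 8.446 MeV/nucleon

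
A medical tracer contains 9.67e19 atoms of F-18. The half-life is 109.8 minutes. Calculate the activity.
A = λN = 6.104e17 decays/minute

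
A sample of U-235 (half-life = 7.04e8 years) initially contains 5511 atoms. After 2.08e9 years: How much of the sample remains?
N = N₀(1/2)^(t/t½) = 710.9 atoms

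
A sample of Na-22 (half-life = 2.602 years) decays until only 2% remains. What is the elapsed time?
t = t½ × log₂(N₀/N) = 14.69 years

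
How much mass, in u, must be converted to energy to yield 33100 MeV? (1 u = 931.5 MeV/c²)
m = E/c² = 35.53 u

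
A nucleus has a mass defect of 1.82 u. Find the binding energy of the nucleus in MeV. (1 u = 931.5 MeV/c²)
B.E. = Δm × 931.5 = 1695 MeV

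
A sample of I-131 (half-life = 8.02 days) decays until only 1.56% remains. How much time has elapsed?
t = t½ × log₂(N₀/N) = 48.14 days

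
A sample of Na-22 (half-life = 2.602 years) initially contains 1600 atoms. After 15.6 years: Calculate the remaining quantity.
N = N₀(1/2)^(t/t½) = 25.08 atoms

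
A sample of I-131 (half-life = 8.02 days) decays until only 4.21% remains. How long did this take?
t = t½ × log₂(N₀/N) = 36.65 days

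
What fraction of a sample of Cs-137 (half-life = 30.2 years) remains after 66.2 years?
N/N₀ = (1/2)^(t/t½) = 0.2188 = 21.9%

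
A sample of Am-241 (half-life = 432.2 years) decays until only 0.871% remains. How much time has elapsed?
t = t½ × log₂(N₀/N) = 2958 years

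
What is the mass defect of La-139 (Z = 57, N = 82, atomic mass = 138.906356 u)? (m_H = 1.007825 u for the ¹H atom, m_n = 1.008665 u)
Δm = Z·m_H + N·m_n − M = 1.25 u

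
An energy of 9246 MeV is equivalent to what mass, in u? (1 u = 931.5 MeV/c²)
m = E/c² = 9.926 u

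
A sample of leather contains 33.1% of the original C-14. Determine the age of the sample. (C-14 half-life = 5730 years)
Age = t½ × log₂(1/ratio) = 9140 years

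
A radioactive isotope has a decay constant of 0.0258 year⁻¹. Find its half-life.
t½ = ln(2)/λ = 26.87 years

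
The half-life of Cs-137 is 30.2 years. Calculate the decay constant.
λ = ln(2)/t½ = 0.02295 year⁻¹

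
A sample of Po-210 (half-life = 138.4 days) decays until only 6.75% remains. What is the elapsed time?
t = t½ × log₂(N₀/N) = 538.2 days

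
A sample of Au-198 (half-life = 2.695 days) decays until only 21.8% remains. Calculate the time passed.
t = t½ × log₂(N₀/N) = 5.923 days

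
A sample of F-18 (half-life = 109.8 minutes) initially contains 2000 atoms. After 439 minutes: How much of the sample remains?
N = N₀(1/2)^(t/t½) = 125.2 atoms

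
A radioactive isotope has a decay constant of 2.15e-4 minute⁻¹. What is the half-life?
t½ = ln(2)/λ = 3224 minutes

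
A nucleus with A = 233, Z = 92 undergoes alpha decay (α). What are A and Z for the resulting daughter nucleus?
Daughter: A = 229, Z = 90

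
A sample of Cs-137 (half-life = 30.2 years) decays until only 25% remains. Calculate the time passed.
t = t½ × log₂(N₀/N) = 60.4 years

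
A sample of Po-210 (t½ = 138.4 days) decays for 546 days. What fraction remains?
N/N₀ = (1/2)^(t/t½) = 0.06492 = 6.49%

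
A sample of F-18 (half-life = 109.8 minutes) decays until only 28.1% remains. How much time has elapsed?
t = t½ × log₂(N₀/N) = 201.1 minutes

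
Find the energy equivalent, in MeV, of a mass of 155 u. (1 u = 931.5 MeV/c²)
E = mc² = 1.444e5 MeV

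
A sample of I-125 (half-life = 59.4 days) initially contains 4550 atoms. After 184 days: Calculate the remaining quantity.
N = N₀(1/2)^(t/t½) = 531.5 atoms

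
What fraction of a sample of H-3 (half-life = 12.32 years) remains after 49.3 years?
N/N₀ = (1/2)^(t/t½) = 0.06243 = 6.24%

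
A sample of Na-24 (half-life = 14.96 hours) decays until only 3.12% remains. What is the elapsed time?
t = t½ × log₂(N₀/N) = 74.83 hours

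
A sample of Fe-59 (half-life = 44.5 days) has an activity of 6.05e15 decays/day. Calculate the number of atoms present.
N = A/λ = 3.884e17 atoms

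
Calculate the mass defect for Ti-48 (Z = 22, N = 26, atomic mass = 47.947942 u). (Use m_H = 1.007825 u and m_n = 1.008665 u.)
Δm = Z·m_H + N·m_n − M = 0.4495 u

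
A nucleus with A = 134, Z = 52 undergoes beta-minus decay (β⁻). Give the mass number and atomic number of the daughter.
Daughter: A = 134, Z = 53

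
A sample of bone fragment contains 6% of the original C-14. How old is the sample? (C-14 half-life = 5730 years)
Age = t½ × log₂(1/ratio) = 23260 years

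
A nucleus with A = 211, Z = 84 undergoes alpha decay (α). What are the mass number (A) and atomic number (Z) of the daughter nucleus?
Daughter: A = 207, Z = 82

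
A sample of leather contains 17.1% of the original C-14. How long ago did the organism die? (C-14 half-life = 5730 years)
Age = t½ × log₂(1/ratio) = 14600 years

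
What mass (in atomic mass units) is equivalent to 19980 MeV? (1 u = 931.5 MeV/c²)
m = E/c² = 21.45 u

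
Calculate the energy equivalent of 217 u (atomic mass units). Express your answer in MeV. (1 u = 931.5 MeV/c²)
E = mc² = 2.021e5 MeV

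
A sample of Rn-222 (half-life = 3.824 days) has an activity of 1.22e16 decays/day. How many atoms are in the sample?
N = A/λ = 6.731e16 atoms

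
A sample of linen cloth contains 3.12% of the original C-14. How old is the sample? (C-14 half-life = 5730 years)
Age = t½ × log₂(1/ratio) = 28660 years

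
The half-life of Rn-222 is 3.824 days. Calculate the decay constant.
λ = ln(2)/t½ = 0.1813 day⁻¹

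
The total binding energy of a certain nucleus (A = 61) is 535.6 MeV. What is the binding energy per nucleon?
B.E./A = 535.6/61 = 8.78 MeV/nucleon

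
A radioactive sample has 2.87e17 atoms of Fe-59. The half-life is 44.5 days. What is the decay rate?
A = λN = 4.47e15 decays/day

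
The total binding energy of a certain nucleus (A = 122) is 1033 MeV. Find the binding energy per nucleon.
B.E./A = 1033/122 = 8.467 MeV/nucleon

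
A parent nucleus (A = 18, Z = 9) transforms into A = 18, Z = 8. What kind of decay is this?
ΔA = 0, ΔZ = -1 ⇒ beta-plus decay (β⁺) or electron capture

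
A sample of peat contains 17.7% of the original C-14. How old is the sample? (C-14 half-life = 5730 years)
Age = t½ × log₂(1/ratio) = 14310 years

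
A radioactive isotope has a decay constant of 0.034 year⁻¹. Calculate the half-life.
t½ = ln(2)/λ = 20.39 years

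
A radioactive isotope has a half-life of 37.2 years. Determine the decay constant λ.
λ = ln(2)/t½ = 0.01863 year⁻¹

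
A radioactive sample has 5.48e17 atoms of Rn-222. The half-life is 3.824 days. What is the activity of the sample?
A = λN = 9.933e16 decays/day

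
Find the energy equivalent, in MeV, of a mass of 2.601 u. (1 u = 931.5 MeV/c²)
E = mc² = 2423 MeV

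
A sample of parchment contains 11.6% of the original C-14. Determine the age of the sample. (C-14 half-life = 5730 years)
Age = t½ × log₂(1/ratio) = 17810 years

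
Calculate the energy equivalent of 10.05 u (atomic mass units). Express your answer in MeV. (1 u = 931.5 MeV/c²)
E = mc² = 9362 MeV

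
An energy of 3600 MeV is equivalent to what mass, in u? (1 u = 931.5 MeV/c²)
m = E/c² = 3.865 u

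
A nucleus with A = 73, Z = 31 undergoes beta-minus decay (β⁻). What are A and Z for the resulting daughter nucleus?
Daughter: A = 73, Z = 32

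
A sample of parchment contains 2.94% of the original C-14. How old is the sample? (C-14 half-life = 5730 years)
Age = t½ × log₂(1/ratio) = 29150 years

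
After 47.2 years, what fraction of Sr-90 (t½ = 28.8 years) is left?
N/N₀ = (1/2)^(t/t½) = 0.3211 = 32.1%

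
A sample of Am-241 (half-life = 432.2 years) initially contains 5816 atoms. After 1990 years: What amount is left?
N = N₀(1/2)^(t/t½) = 239.1 atoms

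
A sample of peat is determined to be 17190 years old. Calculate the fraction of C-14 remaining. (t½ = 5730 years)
N/N₀ = (1/2)^(t/t½) = 0.125 = 12.5%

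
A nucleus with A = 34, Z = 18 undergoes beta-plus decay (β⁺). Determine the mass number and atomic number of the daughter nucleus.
Daughter: A = 34, Z = 17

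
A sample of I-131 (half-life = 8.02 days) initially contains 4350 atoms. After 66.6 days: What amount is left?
N = N₀(1/2)^(t/t½) = 13.76 atoms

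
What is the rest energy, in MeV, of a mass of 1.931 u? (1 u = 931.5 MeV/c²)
E = mc² = 1799 MeV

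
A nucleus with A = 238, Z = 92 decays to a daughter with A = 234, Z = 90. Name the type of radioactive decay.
ΔA = -4, ΔZ = -2 ⇒ alpha decay (α)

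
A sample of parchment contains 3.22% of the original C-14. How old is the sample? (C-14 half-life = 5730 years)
Age = t½ × log₂(1/ratio) = 28400 years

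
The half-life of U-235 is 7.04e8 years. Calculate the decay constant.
λ = ln(2)/t½ = 9.846e-10 year⁻¹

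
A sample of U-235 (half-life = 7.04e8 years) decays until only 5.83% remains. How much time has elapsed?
t = t½ × log₂(N₀/N) = 2.887e9 years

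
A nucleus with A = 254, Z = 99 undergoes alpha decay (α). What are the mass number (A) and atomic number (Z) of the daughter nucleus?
Daughter: A = 250, Z = 97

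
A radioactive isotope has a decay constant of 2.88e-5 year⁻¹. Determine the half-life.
t½ = ln(2)/λ = 24070 years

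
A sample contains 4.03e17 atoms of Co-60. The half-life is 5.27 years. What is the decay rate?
A = λN = 5.301e16 decays/year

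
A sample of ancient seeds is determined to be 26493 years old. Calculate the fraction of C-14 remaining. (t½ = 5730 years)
N/N₀ = (1/2)^(t/t½) = 0.04057 = 4.06%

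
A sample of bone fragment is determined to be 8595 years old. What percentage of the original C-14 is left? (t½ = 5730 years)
N/N₀ = (1/2)^(t/t½) = 0.3536 = 35.4%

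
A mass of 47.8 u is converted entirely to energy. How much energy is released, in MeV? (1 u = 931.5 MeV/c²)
E = mc² = 44530 MeV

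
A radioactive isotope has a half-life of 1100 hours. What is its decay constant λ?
λ = ln(2)/t½ = 6.301e-4 hour⁻¹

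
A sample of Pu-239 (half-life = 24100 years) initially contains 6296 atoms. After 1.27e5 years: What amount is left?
N = N₀(1/2)^(t/t½) = 163.2 atoms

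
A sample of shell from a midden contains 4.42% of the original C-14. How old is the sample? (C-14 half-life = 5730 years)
Age = t½ × log₂(1/ratio) = 25780 years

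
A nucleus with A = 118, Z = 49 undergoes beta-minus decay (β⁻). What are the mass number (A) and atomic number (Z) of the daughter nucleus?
Daughter: A = 118, Z = 50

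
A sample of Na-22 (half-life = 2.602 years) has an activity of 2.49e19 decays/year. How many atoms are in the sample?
N = A/λ = 9.347e19 atoms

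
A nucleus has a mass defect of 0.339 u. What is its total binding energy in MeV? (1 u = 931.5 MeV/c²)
B.E. = Δm × 931.5 = 315.8 MeV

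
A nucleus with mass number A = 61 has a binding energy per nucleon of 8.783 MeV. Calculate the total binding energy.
B.E. = 8.783 × 61 = 535.8 MeV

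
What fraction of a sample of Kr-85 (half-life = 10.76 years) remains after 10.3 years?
N/N₀ = (1/2)^(t/t½) = 0.515 = 51.5%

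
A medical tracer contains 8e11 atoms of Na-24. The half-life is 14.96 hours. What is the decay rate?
A = λN = 3.707e10 decays/hour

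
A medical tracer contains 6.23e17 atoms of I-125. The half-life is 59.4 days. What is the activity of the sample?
A = λN = 7.27e15 decays/day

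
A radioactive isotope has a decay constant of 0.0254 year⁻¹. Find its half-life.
t½ = ln(2)/λ = 27.29 years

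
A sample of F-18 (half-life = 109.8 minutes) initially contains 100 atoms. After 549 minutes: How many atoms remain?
N = N₀(1/2)^(t/t½) = 3.125 atoms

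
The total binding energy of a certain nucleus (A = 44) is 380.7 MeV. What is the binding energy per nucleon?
B.E./A = 380.7/44 = 8.652 MeV/nucleon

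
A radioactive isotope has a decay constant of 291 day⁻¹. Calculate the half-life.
t½ = ln(2)/λ = 0.002382 days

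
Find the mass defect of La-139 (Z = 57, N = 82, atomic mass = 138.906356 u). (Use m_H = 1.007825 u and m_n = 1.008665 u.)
Δm = Z·m_H + N·m_n − M = 1.25 u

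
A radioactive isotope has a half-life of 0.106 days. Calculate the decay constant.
λ = ln(2)/t½ = 6.539 day⁻¹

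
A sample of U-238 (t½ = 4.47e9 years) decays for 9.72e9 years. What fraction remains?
N/N₀ = (1/2)^(t/t½) = 0.2215 = 22.2%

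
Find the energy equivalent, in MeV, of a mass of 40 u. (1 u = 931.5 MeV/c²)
E = mc² = 37260 MeV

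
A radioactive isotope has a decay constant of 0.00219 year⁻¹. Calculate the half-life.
t½ = ln(2)/λ = 316.5 years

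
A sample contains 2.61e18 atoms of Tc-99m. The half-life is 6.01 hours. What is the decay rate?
A = λN = 3.01e17 decays/hour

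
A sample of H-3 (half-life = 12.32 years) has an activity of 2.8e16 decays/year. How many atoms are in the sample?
N = A/λ = 4.977e17 atoms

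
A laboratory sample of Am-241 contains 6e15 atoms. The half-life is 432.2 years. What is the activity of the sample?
A = λN = 9.623e12 decays/year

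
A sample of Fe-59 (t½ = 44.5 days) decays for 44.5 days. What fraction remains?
N/N₀ = (1/2)^(t/t½) = 0.5 = 50%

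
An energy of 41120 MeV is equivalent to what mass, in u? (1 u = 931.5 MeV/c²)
m = E/c² = 44.14 u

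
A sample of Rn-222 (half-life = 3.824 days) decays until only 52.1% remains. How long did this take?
t = t½ × log₂(N₀/N) = 3.597 days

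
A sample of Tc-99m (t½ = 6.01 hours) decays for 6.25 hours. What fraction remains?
N/N₀ = (1/2)^(t/t½) = 0.4863 = 48.6%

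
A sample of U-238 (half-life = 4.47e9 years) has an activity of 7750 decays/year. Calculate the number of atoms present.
N = A/λ = 4.998e13 atoms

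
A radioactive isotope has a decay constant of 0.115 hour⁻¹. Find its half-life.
t½ = ln(2)/λ = 6.027 hours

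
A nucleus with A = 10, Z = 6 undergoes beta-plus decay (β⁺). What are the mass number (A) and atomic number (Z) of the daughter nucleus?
Daughter: A = 10, Z = 5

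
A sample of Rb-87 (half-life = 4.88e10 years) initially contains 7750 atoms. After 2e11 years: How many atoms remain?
N = N₀(1/2)^(t/t½) = 452.5 atoms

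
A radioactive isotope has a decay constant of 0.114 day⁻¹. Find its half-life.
t½ = ln(2)/λ = 6.08 days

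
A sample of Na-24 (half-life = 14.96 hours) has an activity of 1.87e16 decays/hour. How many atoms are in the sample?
N = A/λ = 4.036e17 atoms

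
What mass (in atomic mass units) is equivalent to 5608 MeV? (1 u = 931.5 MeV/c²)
m = E/c² = 6.02 u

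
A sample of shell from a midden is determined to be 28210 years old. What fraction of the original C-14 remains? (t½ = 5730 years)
N/N₀ = (1/2)^(t/t½) = 0.03296 = 3.3%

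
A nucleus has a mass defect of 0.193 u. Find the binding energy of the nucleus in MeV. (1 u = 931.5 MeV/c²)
B.E. = Δm × 931.5 = 179.8 MeV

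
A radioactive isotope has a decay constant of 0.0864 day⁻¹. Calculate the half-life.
t½ = ln(2)/λ = 8.023 days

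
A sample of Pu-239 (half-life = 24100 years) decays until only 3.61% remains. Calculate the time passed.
t = t½ × log₂(N₀/N) = 1.155e5 years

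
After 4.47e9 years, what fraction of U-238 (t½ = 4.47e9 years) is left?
N/N₀ = (1/2)^(t/t½) = 0.5 = 50%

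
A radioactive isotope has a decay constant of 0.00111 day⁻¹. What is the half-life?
t½ = ln(2)/λ = 624.5 days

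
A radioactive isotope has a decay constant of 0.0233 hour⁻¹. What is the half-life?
t½ = ln(2)/λ = 29.75 hours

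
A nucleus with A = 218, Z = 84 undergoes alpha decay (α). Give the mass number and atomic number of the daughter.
Daughter: A = 214, Z = 82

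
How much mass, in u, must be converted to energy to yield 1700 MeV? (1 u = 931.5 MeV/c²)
m = E/c² = 1.825 u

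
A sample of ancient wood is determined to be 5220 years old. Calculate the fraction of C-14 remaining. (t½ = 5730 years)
N/N₀ = (1/2)^(t/t½) = 0.5318 = 53.2%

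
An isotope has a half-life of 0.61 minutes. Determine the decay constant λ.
λ = ln(2)/t½ = 1.136 minute⁻¹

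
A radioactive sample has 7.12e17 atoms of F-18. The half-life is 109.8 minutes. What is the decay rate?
A = λN = 4.495e15 decays/minute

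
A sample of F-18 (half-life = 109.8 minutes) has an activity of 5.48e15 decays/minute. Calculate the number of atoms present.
N = A/λ = 8.681e17 atoms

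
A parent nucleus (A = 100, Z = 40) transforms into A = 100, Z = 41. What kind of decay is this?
ΔA = 0, ΔZ = +1 ⇒ beta-minus decay (β⁻)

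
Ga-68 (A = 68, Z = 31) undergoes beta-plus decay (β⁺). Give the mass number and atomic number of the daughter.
Daughter: A = 68, Z = 30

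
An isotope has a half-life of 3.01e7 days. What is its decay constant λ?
λ = ln(2)/t½ = 2.303e-8 day⁻¹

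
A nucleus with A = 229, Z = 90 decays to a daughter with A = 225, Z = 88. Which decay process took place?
ΔA = -4, ΔZ = -2 ⇒ alpha decay (α)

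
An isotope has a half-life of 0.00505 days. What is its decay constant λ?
λ = ln(2)/t½ = 137.3 day⁻¹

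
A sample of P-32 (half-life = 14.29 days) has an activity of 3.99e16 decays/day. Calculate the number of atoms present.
N = A/λ = 8.226e17 atoms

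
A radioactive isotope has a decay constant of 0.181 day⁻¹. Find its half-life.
t½ = ln(2)/λ = 3.83 days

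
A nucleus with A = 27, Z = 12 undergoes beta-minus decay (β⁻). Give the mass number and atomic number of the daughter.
Daughter: A = 27, Z = 13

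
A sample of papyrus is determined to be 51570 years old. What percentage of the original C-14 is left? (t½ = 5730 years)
N/N₀ = (1/2)^(t/t½) = 0.001953 = 0.195%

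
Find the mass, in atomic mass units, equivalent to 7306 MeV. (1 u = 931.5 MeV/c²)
m = E/c² = 7.843 u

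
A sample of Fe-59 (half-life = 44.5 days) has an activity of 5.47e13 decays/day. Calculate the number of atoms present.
N = A/λ = 3.512e15 atoms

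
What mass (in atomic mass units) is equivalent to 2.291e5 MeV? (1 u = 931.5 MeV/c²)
m = E/c² = 245.9 u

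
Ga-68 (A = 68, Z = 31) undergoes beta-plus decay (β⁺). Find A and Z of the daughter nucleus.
Daughter: A = 68, Z = 30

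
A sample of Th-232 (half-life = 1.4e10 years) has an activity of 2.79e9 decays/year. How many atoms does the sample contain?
N = A/λ = 5.635e19 atoms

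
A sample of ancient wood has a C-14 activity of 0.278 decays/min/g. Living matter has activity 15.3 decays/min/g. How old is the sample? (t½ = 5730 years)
Age = t½ × log₂(A₀/A) = 33130 years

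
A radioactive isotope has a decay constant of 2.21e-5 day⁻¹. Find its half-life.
t½ = ln(2)/λ = 31360 days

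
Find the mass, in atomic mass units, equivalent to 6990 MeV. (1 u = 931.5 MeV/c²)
m = E/c² = 7.504 u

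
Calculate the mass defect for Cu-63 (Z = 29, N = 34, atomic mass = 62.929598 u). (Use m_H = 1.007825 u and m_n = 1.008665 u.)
Δm = Z·m_H + N·m_n − M = 0.5919 u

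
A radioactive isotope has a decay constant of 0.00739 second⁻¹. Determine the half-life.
t½ = ln(2)/λ = 93.8 seconds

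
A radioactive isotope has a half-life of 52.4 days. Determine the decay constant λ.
λ = ln(2)/t½ = 0.01323 day⁻¹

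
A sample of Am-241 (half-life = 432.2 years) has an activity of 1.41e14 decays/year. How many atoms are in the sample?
N = A/λ = 8.792e16 atoms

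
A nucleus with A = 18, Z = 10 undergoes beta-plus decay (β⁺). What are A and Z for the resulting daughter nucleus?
Daughter: A = 18, Z = 9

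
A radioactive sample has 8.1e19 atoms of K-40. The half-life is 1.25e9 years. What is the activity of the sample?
A = λN = 4.492e10 decays/year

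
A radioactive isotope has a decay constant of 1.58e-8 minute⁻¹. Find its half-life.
t½ = ln(2)/λ = 4.387e7 minutes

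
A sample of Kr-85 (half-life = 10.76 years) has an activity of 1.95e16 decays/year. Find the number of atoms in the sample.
N = A/λ = 3.027e17 atoms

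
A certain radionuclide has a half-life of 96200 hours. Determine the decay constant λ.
λ = ln(2)/t½ = 7.205e-6 hour⁻¹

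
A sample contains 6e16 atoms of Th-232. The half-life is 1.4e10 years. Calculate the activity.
A = λN = 2.971e6 decays/year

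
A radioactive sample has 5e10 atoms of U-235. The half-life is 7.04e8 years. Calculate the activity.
A = λN = 49.23 decays/year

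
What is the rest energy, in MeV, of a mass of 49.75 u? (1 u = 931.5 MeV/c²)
E = mc² = 46340 MeV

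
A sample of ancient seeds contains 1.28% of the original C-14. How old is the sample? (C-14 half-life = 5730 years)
Age = t½ × log₂(1/ratio) = 36030 years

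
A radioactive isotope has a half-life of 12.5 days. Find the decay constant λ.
λ = ln(2)/t½ = 0.05545 day⁻¹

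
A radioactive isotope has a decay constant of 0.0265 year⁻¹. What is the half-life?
t½ = ln(2)/λ = 26.16 years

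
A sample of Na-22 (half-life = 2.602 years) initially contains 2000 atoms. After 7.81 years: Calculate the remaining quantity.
N = N₀(1/2)^(t/t½) = 249.7 atoms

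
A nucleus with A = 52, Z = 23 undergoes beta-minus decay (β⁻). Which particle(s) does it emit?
β⁻: electron (e⁻) + antineutrino (ν̄ₑ)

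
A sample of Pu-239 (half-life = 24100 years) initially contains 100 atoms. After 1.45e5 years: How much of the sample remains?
N = N₀(1/2)^(t/t½) = 1.545 atoms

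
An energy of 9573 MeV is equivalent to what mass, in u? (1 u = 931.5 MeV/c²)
m = E/c² = 10.28 u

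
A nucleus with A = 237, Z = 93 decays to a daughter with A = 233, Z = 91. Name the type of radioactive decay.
ΔA = -4, ΔZ = -2 ⇒ alpha decay (α)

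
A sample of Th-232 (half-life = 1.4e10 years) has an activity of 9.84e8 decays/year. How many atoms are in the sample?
N = A/λ = 1.987e19 atoms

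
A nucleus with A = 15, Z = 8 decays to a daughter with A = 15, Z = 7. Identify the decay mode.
ΔA = 0, ΔZ = -1 ⇒ beta-plus decay (β⁺) or electron capture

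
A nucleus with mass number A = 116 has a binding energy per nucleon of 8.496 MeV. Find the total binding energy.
B.E. = 8.496 × 116 = 985.5 MeV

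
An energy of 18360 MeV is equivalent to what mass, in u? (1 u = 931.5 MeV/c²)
m = E/c² = 19.71 u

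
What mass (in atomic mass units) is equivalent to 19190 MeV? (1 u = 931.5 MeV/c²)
m = E/c² = 20.6 u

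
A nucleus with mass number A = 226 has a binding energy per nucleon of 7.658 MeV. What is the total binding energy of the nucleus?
B.E. = 7.658 × 226 = 1731 MeV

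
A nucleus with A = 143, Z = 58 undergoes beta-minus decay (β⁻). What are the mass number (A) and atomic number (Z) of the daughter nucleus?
Daughter: A = 143, Z = 59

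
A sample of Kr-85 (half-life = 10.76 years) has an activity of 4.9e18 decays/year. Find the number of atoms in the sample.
N = A/λ = 7.606e19 atoms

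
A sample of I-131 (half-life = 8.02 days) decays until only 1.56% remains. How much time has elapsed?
t = t½ × log₂(N₀/N) = 48.14 days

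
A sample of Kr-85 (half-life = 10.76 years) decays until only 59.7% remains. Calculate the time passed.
t = t½ × log₂(N₀/N) = 8.008 years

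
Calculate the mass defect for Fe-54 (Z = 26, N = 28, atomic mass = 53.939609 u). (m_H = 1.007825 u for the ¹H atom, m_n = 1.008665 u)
Δm = Z·m_H + N·m_n − M = 0.5065 u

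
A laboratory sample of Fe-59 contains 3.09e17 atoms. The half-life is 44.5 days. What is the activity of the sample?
A = λN = 4.813e15 decays/day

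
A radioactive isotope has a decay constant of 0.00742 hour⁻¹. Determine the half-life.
t½ = ln(2)/λ = 93.42 hours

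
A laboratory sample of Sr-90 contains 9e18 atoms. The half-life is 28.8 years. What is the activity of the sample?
A = λN = 2.166e17 decays/year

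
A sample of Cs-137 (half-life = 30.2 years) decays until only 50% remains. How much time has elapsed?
t = t½ × log₂(N₀/N) = 30.2 years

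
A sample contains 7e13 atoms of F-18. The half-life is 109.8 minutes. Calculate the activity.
A = λN = 4.419e11 decays/minute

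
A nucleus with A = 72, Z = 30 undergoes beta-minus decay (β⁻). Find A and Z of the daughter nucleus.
Daughter: A = 72, Z = 31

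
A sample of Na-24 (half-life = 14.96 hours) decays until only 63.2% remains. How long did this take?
t = t½ × log₂(N₀/N) = 9.904 hours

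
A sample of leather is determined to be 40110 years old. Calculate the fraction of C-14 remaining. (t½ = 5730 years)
N/N₀ = (1/2)^(t/t½) = 0.007812 = 0.781%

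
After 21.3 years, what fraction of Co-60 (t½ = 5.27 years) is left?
N/N₀ = (1/2)^(t/t½) = 0.06072 = 6.07%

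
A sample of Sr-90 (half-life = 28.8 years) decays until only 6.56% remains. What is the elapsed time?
t = t½ × log₂(N₀/N) = 113.2 years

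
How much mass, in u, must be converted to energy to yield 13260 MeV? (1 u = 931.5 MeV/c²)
m = E/c² = 14.24 u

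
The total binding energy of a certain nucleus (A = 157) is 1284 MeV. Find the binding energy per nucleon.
B.E./A = 1284/157 = 8.178 MeV/nucleon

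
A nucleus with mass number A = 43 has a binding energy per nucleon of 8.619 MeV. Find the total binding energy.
B.E. = 8.619 × 43 = 370.6 MeV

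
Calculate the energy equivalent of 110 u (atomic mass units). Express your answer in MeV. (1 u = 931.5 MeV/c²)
E = mc² = 1.025e5 MeV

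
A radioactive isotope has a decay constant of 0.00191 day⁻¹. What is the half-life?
t½ = ln(2)/λ = 362.9 days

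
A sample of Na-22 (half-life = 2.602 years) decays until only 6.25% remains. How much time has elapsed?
t = t½ × log₂(N₀/N) = 10.41 years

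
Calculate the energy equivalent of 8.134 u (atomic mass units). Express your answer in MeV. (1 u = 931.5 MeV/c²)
E = mc² = 7577 MeV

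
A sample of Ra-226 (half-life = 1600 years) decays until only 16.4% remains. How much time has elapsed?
t = t½ × log₂(N₀/N) = 4173 years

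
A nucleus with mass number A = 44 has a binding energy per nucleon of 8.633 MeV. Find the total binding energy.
B.E. = 8.633 × 44 = 379.9 MeV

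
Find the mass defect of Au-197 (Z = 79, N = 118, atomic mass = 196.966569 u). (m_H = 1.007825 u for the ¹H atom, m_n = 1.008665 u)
Δm = Z·m_H + N·m_n − M = 1.674 u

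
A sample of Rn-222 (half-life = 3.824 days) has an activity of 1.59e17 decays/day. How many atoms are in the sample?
N = A/λ = 8.772e17 atoms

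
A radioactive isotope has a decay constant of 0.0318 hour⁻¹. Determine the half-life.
t½ = ln(2)/λ = 21.8 hours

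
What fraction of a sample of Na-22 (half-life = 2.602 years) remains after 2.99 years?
N/N₀ = (1/2)^(t/t½) = 0.4509 = 45.1%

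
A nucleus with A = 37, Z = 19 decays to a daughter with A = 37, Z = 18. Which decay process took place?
ΔA = 0, ΔZ = -1 ⇒ beta-plus decay (β⁺) or electron capture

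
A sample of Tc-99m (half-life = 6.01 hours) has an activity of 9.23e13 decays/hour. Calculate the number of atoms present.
N = A/λ = 8.003e14 atoms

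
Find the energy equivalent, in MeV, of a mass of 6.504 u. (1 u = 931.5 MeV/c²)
E = mc² = 6058 MeV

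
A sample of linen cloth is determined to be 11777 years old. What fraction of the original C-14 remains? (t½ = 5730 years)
N/N₀ = (1/2)^(t/t½) = 0.2406 = 24.1%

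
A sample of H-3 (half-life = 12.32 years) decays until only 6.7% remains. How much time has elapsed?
t = t½ × log₂(N₀/N) = 48.04 years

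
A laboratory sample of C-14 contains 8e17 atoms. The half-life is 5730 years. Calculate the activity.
A = λN = 9.677e13 decays/year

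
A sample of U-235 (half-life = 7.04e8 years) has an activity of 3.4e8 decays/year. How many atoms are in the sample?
N = A/λ = 3.453e17 atoms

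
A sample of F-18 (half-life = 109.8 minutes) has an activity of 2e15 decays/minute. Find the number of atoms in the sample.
N = A/λ = 3.168e17 atoms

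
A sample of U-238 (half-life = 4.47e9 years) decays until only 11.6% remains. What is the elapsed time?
t = t½ × log₂(N₀/N) = 1.389e10 years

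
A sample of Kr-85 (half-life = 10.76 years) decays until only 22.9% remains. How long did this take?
t = t½ × log₂(N₀/N) = 22.88 years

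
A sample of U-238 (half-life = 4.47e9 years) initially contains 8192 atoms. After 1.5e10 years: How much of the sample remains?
N = N₀(1/2)^(t/t½) = 800.2 atoms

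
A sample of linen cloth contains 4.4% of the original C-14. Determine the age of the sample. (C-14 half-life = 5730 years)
Age = t½ × log₂(1/ratio) = 25820 years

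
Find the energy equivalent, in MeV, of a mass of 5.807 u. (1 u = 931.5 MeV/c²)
E = mc² = 5409 MeV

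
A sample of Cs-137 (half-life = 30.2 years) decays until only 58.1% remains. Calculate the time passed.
t = t½ × log₂(N₀/N) = 23.66 years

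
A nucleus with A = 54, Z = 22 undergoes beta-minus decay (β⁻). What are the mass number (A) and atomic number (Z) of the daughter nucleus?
Daughter: A = 54, Z = 23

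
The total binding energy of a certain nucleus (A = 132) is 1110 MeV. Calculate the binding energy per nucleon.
B.E./A = 1110/132 = 8.409 MeV/nucleon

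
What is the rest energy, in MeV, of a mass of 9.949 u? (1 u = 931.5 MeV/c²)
E = mc² = 9267 MeV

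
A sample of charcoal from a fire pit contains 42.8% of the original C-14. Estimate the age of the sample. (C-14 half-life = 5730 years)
Age = t½ × log₂(1/ratio) = 7015 years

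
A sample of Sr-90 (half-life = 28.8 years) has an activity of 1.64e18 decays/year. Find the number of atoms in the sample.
N = A/λ = 6.814e19 atoms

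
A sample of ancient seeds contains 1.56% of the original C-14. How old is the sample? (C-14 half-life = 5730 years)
Age = t½ × log₂(1/ratio) = 34390 years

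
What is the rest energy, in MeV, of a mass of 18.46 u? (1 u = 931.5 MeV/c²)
E = mc² = 17200 MeV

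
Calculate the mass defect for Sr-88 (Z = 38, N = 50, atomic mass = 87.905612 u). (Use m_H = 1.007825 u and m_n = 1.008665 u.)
Δm = Z·m_H + N·m_n − M = 0.825 u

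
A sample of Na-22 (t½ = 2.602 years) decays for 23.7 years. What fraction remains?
N/N₀ = (1/2)^(t/t½) = 0.001812 = 0.181%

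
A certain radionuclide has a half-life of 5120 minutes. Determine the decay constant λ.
λ = ln(2)/t½ = 1.354e-4 minute⁻¹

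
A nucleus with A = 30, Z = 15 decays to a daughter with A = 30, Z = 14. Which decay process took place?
ΔA = 0, ΔZ = -1 ⇒ beta-plus decay (β⁺) or electron capture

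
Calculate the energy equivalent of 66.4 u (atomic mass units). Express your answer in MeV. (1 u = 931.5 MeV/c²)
E = mc² = 61850 MeV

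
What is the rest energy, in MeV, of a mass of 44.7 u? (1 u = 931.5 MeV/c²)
E = mc² = 41640 MeV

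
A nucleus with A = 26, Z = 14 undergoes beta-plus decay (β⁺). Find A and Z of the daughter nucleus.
Daughter: A = 26, Z = 13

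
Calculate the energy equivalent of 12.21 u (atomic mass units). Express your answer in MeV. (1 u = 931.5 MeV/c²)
E = mc² = 11370 MeV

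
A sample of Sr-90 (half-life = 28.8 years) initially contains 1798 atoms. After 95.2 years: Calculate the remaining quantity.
N = N₀(1/2)^(t/t½) = 181.9 atoms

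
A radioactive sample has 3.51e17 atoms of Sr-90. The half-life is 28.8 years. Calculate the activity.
A = λN = 8.448e15 decays/year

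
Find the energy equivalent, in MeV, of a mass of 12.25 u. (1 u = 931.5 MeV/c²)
E = mc² = 11410 MeV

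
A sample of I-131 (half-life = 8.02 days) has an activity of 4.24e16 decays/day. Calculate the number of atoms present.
N = A/λ = 4.906e17 atoms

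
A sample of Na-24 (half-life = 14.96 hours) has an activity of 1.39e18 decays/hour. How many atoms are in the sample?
N = A/λ = 3e19 atoms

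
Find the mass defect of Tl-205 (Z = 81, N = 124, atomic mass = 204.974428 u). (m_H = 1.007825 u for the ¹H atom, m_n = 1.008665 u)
Δm = Z·m_H + N·m_n − M = 1.734 u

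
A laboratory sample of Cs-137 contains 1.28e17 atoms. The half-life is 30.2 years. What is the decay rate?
A = λN = 2.938e15 decays/year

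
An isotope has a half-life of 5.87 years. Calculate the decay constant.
λ = ln(2)/t½ = 0.1181 year⁻¹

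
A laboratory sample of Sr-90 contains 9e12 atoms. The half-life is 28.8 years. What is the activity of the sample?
A = λN = 2.166e11 decays/year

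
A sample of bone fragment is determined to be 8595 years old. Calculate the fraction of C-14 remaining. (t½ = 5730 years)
N/N₀ = (1/2)^(t/t½) = 0.3536 = 35.4%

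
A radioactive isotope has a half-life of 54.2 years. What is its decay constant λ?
λ = ln(2)/t½ = 0.01279 year⁻¹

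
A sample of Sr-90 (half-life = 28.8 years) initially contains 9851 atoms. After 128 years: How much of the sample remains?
N = N₀(1/2)^(t/t½) = 452.4 atoms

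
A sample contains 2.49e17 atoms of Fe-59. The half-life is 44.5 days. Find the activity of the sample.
A = λN = 3.879e15 decays/day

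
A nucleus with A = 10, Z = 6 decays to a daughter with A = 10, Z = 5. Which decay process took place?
ΔA = 0, ΔZ = -1 ⇒ beta-plus decay (β⁺) or electron capture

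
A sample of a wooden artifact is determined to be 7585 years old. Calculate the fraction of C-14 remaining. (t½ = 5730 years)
N/N₀ = (1/2)^(t/t½) = 0.3995 = 39.9%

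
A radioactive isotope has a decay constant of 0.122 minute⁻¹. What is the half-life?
t½ = ln(2)/λ = 5.682 minutes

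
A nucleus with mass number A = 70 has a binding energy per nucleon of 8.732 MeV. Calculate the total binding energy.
B.E. = 8.732 × 70 = 611.2 MeV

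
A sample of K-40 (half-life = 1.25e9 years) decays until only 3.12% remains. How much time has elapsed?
t = t½ × log₂(N₀/N) = 6.253e9 years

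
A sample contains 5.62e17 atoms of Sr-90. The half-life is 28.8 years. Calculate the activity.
A = λN = 1.353e16 decays/year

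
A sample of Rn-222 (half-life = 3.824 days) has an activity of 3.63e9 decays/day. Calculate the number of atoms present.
N = A/λ = 2.003e10 atoms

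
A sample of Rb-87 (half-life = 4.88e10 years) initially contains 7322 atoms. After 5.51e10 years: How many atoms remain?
N = N₀(1/2)^(t/t½) = 3348 atoms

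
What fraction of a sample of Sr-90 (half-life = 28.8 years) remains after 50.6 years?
N/N₀ = (1/2)^(t/t½) = 0.2959 = 29.6%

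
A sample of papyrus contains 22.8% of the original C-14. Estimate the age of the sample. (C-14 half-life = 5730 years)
Age = t½ × log₂(1/ratio) = 12220 years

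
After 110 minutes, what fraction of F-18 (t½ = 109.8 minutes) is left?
N/N₀ = (1/2)^(t/t½) = 0.4994 = 49.9%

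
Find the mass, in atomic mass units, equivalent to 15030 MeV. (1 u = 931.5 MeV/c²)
m = E/c² = 16.14 u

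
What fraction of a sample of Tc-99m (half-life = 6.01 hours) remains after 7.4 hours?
N/N₀ = (1/2)^(t/t½) = 0.4259 = 42.6%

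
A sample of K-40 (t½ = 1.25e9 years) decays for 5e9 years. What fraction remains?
N/N₀ = (1/2)^(t/t½) = 0.0625 = 6.25%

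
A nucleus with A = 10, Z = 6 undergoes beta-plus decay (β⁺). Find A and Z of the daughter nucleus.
Daughter: A = 10, Z = 5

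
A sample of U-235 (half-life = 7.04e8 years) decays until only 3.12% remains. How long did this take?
t = t½ × log₂(N₀/N) = 3.522e9 years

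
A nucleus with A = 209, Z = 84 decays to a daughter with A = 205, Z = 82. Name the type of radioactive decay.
ΔA = -4, ΔZ = -2 ⇒ alpha decay (α)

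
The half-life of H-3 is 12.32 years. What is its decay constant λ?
λ = ln(2)/t½ = 0.05626 year⁻¹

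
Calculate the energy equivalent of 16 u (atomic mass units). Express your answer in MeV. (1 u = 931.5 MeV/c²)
E = mc² = 14900 MeV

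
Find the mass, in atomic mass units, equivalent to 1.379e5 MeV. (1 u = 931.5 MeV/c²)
m = E/c² = 148 u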